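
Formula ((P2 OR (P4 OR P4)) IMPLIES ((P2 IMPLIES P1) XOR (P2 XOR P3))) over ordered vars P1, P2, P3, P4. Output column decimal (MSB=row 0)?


Formula: ((P2 OR (P4 OR P4)) IMPLIES ((P2 IMPLIES P1) XOR (P2 XOR P3))) over P1, P2, P3, P4 (16 rows)
Evaluate each row (bits = P1,P2,P3,P4, MSB first):
  row 0 [0000]: ((0 OR (0 OR 0)) IMPLIES ((0 IMPLIES 0) XOR (0 XOR 0))) -> 1
  row 1 [0001]: ((0 OR (1 OR 1)) IMPLIES ((0 IMPLIES 0) XOR (0 XOR 0))) -> 1
  row 2 [0010]: ((0 OR (0 OR 0)) IMPLIES ((0 IMPLIES 0) XOR (0 XOR 1))) -> 1
  row 3 [0011]: ((0 OR (1 OR 1)) IMPLIES ((0 IMPLIES 0) XOR (0 XOR 1))) -> 0
  row 4 [0100]: ((1 OR (0 OR 0)) IMPLIES ((1 IMPLIES 0) XOR (1 XOR 0))) -> 1
  row 5 [0101]: ((1 OR (1 OR 1)) IMPLIES ((1 IMPLIES 0) XOR (1 XOR 0))) -> 1
  row 6 [0110]: ((1 OR (0 OR 0)) IMPLIES ((1 IMPLIES 0) XOR (1 XOR 1))) -> 0
  row 7 [0111]: ((1 OR (1 OR 1)) IMPLIES ((1 IMPLIES 0) XOR (1 XOR 1))) -> 0
  row 8 [1000]: ((0 OR (0 OR 0)) IMPLIES ((0 IMPLIES 1) XOR (0 XOR 0))) -> 1
  row 9 [1001]: ((0 OR (1 OR 1)) IMPLIES ((0 IMPLIES 1) XOR (0 XOR 0))) -> 1
  row 10 [1010]: ((0 OR (0 OR 0)) IMPLIES ((0 IMPLIES 1) XOR (0 XOR 1))) -> 1
  row 11 [1011]: ((0 OR (1 OR 1)) IMPLIES ((0 IMPLIES 1) XOR (0 XOR 1))) -> 0
  row 12 [1100]: ((1 OR (0 OR 0)) IMPLIES ((1 IMPLIES 1) XOR (1 XOR 0))) -> 0
  row 13 [1101]: ((1 OR (1 OR 1)) IMPLIES ((1 IMPLIES 1) XOR (1 XOR 0))) -> 0
  row 14 [1110]: ((1 OR (0 OR 0)) IMPLIES ((1 IMPLIES 1) XOR (1 XOR 1))) -> 1
  row 15 [1111]: ((1 OR (1 OR 1)) IMPLIES ((1 IMPLIES 1) XOR (1 XOR 1))) -> 1
Full result column, 4 rows per line (P1,P2 fixed per line; P3,P4 runs 00..11 left to right):
  rows 0-3 [P1,P2=00]: 1110  = hex E
  rows 4-7 [P1,P2=01]: 1100  = hex C
  rows 8-11 [P1,P2=10]: 1110  = hex E
  rows 12-15 [P1,P2=11]: 0011  = hex 3
Output column (row 0 .. row 15) = 1110110011100011
Output column grouped in 4s = 1110 1100 1110 0011 = 0xECE3
Convert to decimal digit by digit (value = value*16 + digit):
  E -> 14
  14*16 + 12 (C) = 236
  236*16 + 14 (E) = 3790
  3790*16 + 3 = 60643
Decimal = 60643

60643


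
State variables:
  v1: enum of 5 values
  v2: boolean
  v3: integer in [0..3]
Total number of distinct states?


State space = product of domain sizes of all variables.
Domain sizes:
  v1 (enum of 5 values): 5
  v2 (boolean): 2
  v3 (integer in [0..3]): 4
Product = 5 * 2 * 4 = 40

40


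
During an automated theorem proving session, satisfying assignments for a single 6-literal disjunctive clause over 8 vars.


Step 1: Total=2^8=256
Step 2: Unsat when all 6 false: 2^2=4
Step 3: Sat=256-4=252

252


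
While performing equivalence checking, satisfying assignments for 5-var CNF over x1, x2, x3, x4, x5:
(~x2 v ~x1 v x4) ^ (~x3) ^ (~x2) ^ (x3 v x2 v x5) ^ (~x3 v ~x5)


CNF with 5 clauses over 5 vars (32 assignments).
An assignment satisfies CNF iff every clause has >=1 true literal.
Check each row (bits = x1,x2,x3,x4,x5; clause T/F shown):
  row 0 [00000]: clauses=TTTFT -> 0
  row 1 [00001]: clauses=TTTTT -> 1
  row 2 [00010]: clauses=TTTFT -> 0
  row 3 [00011]: clauses=TTTTT -> 1
  row 4 [00100]: clauses=TFTTT -> 0
  row 5 [00101]: clauses=TFTTF -> 0
  row 6 [00110]: clauses=TFTTT -> 0
  row 7 [00111]: clauses=TFTTF -> 0
  row 8 [01000]: clauses=TTFTT -> 0
  row 9 [01001]: clauses=TTFTT -> 0
  row 10 [01010]: clauses=TTFTT -> 0
  row 11 [01011]: clauses=TTFTT -> 0
  row 12 [01100]: clauses=TFFTT -> 0
  row 13 [01101]: clauses=TFFTF -> 0
  row 14 [01110]: clauses=TFFTT -> 0
  row 15 [01111]: clauses=TFFTF -> 0
  row 16 [10000]: clauses=TTTFT -> 0
  row 17 [10001]: clauses=TTTTT -> 1
  row 18 [10010]: clauses=TTTFT -> 0
  row 19 [10011]: clauses=TTTTT -> 1
  row 20 [10100]: clauses=TFTTT -> 0
  row 21 [10101]: clauses=TFTTF -> 0
  row 22 [10110]: clauses=TFTTT -> 0
  row 23 [10111]: clauses=TFTTF -> 0
  row 24 [11000]: clauses=FTFTT -> 0
  row 25 [11001]: clauses=FTFTT -> 0
  row 26 [11010]: clauses=TTFTT -> 0
  row 27 [11011]: clauses=TTFTT -> 0
  row 28 [11100]: clauses=FFFTT -> 0
  row 29 [11101]: clauses=FFFTF -> 0
  row 30 [11110]: clauses=TFFTT -> 0
  row 31 [11111]: clauses=TFFTF -> 0
Full result column, 8 rows per line (x1,x2 fixed per line; x3,x4,x5 runs 000..111 left to right):
  rows 0-7 [x1,x2=00]: 01010000  (ones: 2)
  rows 8-15 [x1,x2=01]: 00000000  (ones: 0)
  rows 16-23 [x1,x2=10]: 01010000  (ones: 2)
  rows 24-31 [x1,x2=11]: 00000000  (ones: 0)
Satisfying assignments = 2+0+2+0 = 4

4


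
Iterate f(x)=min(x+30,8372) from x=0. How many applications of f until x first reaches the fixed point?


Step 1: x=0, cap=8372, increment=30
Step 2: x grows by 30 each step until capped at 8372; fixed point is x=8372
Step 3: iterations = ceil(8372/30) = 280

280


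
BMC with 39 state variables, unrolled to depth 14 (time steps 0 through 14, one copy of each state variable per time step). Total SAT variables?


BMC unrolls to depth k, creating one copy of each state var for steps 0..k.
Step count = 14 + 1 = 15 (steps 0 through 14)
Vars per step = 39
Total = 39 * 15 = 585

585


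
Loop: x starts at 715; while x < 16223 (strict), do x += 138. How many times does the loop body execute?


Step 1: x goes from 715 toward 16223 by 138; the body runs while x<16223, so iterations = ceil((bound-start)/step)
Step 2: Distance=15508
Step 3: ceil(15508/138)=113

113


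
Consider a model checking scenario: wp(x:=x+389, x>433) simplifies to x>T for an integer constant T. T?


Formula: wp(x:=E, P) = P[E/x] (substitute E for x in postcondition)
Step 1: Postcondition: x>433
Step 2: Substitute x+389 for x: x+389>433
Step 3: Solve for x: x > 433-389 = 44

44


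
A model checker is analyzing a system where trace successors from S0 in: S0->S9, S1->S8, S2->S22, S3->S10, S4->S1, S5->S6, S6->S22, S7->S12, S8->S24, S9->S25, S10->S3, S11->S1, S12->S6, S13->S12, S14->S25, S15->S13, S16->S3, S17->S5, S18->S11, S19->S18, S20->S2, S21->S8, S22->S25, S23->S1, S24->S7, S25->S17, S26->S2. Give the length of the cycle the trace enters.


Trace from S0 until a state repeats:
  S0 -> S9 -> S25 -> S17 -> S5 -> S6 -> S22 -> S25
S25 first seen at step 2, revisited at step 7.
Cycle length = 7 - 2 = 5

5


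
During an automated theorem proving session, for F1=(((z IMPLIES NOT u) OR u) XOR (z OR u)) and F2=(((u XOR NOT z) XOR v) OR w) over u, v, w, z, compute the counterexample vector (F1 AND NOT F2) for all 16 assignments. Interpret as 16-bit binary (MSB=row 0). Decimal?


F1 = (((z IMPLIES NOT u) OR u) XOR (z OR u))
F2 = (((u XOR NOT z) XOR v) OR w)
Counterexample to F1=>F2 is where F1=1 and F2=0.
Evaluate each row (bits = u,v,w,z, MSB first):
  row 0 [0000]: F1=1 F2=1 -> F1&~F2 -> 0
  row 1 [0001]: F1=0 F2=0 -> F1&~F2 -> 0
  row 2 [0010]: F1=1 F2=1 -> F1&~F2 -> 0
  row 3 [0011]: F1=0 F2=1 -> F1&~F2 -> 0
  row 4 [0100]: F1=1 F2=0 -> F1&~F2 -> 1
  row 5 [0101]: F1=0 F2=1 -> F1&~F2 -> 0
  row 6 [0110]: F1=1 F2=1 -> F1&~F2 -> 0
  row 7 [0111]: F1=0 F2=1 -> F1&~F2 -> 0
  row 8 [1000]: F1=0 F2=0 -> F1&~F2 -> 0
  row 9 [1001]: F1=0 F2=1 -> F1&~F2 -> 0
  row 10 [1010]: F1=0 F2=1 -> F1&~F2 -> 0
  row 11 [1011]: F1=0 F2=1 -> F1&~F2 -> 0
  row 12 [1100]: F1=0 F2=1 -> F1&~F2 -> 0
  row 13 [1101]: F1=0 F2=0 -> F1&~F2 -> 0
  row 14 [1110]: F1=0 F2=1 -> F1&~F2 -> 0
  row 15 [1111]: F1=0 F2=1 -> F1&~F2 -> 0
Full result column, 4 rows per line (u,v fixed per line; w,z runs 00..11 left to right):
  rows 0-3 [u,v=00]: 0000  = hex 0
  rows 4-7 [u,v=01]: 1000  = hex 8
  rows 8-11 [u,v=10]: 0000  = hex 0
  rows 12-15 [u,v=11]: 0000  = hex 0
Counterexample vector (row 0 .. row 15) = 0000100000000000
Output column grouped in 4s = 0000 1000 0000 0000 = 0x0800
Convert to decimal digit by digit (value = value*16 + digit):
  0 -> 0
  0*16 + 8 = 8
  8*16 + 0 = 128
  128*16 + 0 = 2048
Decimal = 2048

2048


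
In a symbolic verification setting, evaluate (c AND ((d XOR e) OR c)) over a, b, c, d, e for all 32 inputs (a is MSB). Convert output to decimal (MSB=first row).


Formula: (c AND ((d XOR e) OR c)) over a, b, c, d, e (32 rows)
Evaluate each row (bits = a,b,c,d,e, MSB first):
  row 0 [00000]: (0 AND ((0 XOR 0) OR 0)) -> 0
  row 1 [00001]: (0 AND ((0 XOR 1) OR 0)) -> 0
  row 2 [00010]: (0 AND ((1 XOR 0) OR 0)) -> 0
  row 3 [00011]: (0 AND ((1 XOR 1) OR 0)) -> 0
  row 4 [00100]: (1 AND ((0 XOR 0) OR 1)) -> 1
  row 5 [00101]: (1 AND ((0 XOR 1) OR 1)) -> 1
  row 6 [00110]: (1 AND ((1 XOR 0) OR 1)) -> 1
  row 7 [00111]: (1 AND ((1 XOR 1) OR 1)) -> 1
  row 8 [01000]: (0 AND ((0 XOR 0) OR 0)) -> 0
  row 9 [01001]: (0 AND ((0 XOR 1) OR 0)) -> 0
  row 10 [01010]: (0 AND ((1 XOR 0) OR 0)) -> 0
  row 11 [01011]: (0 AND ((1 XOR 1) OR 0)) -> 0
  row 12 [01100]: (1 AND ((0 XOR 0) OR 1)) -> 1
  row 13 [01101]: (1 AND ((0 XOR 1) OR 1)) -> 1
  row 14 [01110]: (1 AND ((1 XOR 0) OR 1)) -> 1
  row 15 [01111]: (1 AND ((1 XOR 1) OR 1)) -> 1
  row 16 [10000]: (0 AND ((0 XOR 0) OR 0)) -> 0
  row 17 [10001]: (0 AND ((0 XOR 1) OR 0)) -> 0
  row 18 [10010]: (0 AND ((1 XOR 0) OR 0)) -> 0
  row 19 [10011]: (0 AND ((1 XOR 1) OR 0)) -> 0
  row 20 [10100]: (1 AND ((0 XOR 0) OR 1)) -> 1
  row 21 [10101]: (1 AND ((0 XOR 1) OR 1)) -> 1
  row 22 [10110]: (1 AND ((1 XOR 0) OR 1)) -> 1
  row 23 [10111]: (1 AND ((1 XOR 1) OR 1)) -> 1
  row 24 [11000]: (0 AND ((0 XOR 0) OR 0)) -> 0
  row 25 [11001]: (0 AND ((0 XOR 1) OR 0)) -> 0
  row 26 [11010]: (0 AND ((1 XOR 0) OR 0)) -> 0
  row 27 [11011]: (0 AND ((1 XOR 1) OR 0)) -> 0
  row 28 [11100]: (1 AND ((0 XOR 0) OR 1)) -> 1
  row 29 [11101]: (1 AND ((0 XOR 1) OR 1)) -> 1
  row 30 [11110]: (1 AND ((1 XOR 0) OR 1)) -> 1
  row 31 [11111]: (1 AND ((1 XOR 1) OR 1)) -> 1
Full result column, 4 rows per line (a,b,c fixed per line; d,e runs 00..11 left to right):
  rows 0-3 [a,b,c=000]: 0000  = hex 0
  rows 4-7 [a,b,c=001]: 1111  = hex F
  rows 8-11 [a,b,c=010]: 0000  = hex 0
  rows 12-15 [a,b,c=011]: 1111  = hex F
  rows 16-19 [a,b,c=100]: 0000  = hex 0
  rows 20-23 [a,b,c=101]: 1111  = hex F
  rows 24-27 [a,b,c=110]: 0000  = hex 0
  rows 28-31 [a,b,c=111]: 1111  = hex F
Output column (row 0 .. row 31) = 00001111000011110000111100001111
Output column grouped in 4s = 0000 1111 0000 1111 0000 1111 0000 1111 = 0x0F0F0F0F
Convert to decimal digit by digit (value = value*16 + digit):
  0 -> 0
  0*16 + 15 (F) = 15
  15*16 + 0 = 240
  240*16 + 15 (F) = 3855
  3855*16 + 0 = 61680
  61680*16 + 15 (F) = 986895
  986895*16 + 0 = 15790320
  15790320*16 + 15 (F) = 252645135
Decimal = 252645135

252645135


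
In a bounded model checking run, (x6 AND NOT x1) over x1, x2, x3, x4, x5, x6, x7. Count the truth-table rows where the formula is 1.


Formula: (x6 AND NOT x1) over 7 vars (128 rows)
Evaluate each row (x1, x2, x3, x4, x5, x6, x7 as bits, MSB first):
  row 0 [0000000]: (0 AND NOT 0) -> 0
  row 1 [0000001]: (0 AND NOT 0) -> 0
  row 2 [0000010]: (1 AND NOT 0) -> 1
  row 3 [0000011]: (1 AND NOT 0) -> 1
  row 4 [0000100]: (0 AND NOT 0) -> 0
  (every remaining row is evaluated the same way; all 128 results are listed next)
Full result column, 8 rows per line (x1,x2,x3,x4 fixed per line; x5,x6,x7 runs 000..111 left to right):
  rows 0-7 [x1,x2,x3,x4=0000]: 00110011  (ones: 4)
  rows 8-15 [x1,x2,x3,x4=0001]: 00110011  (ones: 4)
  rows 16-23 [x1,x2,x3,x4=0010]: 00110011  (ones: 4)
  rows 24-31 [x1,x2,x3,x4=0011]: 00110011  (ones: 4)
  rows 32-39 [x1,x2,x3,x4=0100]: 00110011  (ones: 4)
  rows 40-47 [x1,x2,x3,x4=0101]: 00110011  (ones: 4)
  rows 48-55 [x1,x2,x3,x4=0110]: 00110011  (ones: 4)
  rows 56-63 [x1,x2,x3,x4=0111]: 00110011  (ones: 4)
  rows 64-71 [x1,x2,x3,x4=1000]: 00000000  (ones: 0)
  rows 72-79 [x1,x2,x3,x4=1001]: 00000000  (ones: 0)
  rows 80-87 [x1,x2,x3,x4=1010]: 00000000  (ones: 0)
  rows 88-95 [x1,x2,x3,x4=1011]: 00000000  (ones: 0)
  rows 96-103 [x1,x2,x3,x4=1100]: 00000000  (ones: 0)
  rows 104-111 [x1,x2,x3,x4=1101]: 00000000  (ones: 0)
  rows 112-119 [x1,x2,x3,x4=1110]: 00000000  (ones: 0)
  rows 120-127 [x1,x2,x3,x4=1111]: 00000000  (ones: 0)
Count of 1-rows = 4+4+4+4+4+4+4+4+0+0+0+0+0+0+0+0 = 32

32


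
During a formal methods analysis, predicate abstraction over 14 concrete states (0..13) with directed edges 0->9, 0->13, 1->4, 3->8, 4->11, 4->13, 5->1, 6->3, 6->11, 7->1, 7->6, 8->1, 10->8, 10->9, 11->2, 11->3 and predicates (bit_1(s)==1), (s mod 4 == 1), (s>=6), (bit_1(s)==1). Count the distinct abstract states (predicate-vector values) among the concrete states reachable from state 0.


BFS from 0:
Concrete reachable: {0, 9, 13}
Abstract via predicates (bit_1(s)==1), (s mod 4 == 1), (s>=6), (bit_1(s)==1):
  (0,0,0,0) <- {0}
  (0,1,1,0) <- {9, 13}
Distinct abstract states = 2

2


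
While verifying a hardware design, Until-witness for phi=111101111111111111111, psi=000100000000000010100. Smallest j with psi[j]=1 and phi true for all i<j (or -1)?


(phi U psi) at 0: need smallest j with psi[j]=1 and phi[i]=1 for all i in [0,j).
Scan from step 0:
  step 0: phi=1, psi=0 -> continue
  step 1: phi=1, psi=0 -> continue
  step 2: phi=1, psi=0 -> continue
  step 3: psi=1 and phi held for [0,3) -> witness found
Witness step = 3

3


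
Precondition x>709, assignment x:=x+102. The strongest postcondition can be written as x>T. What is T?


Formula: sp(P, x:=E) = exists old_x. (x = E[old_x/x]) AND P[old_x/x] (old_x is the value of x before the assignment; eliminate old_x by solving x = E[old_x/x] for old_x)
Step 1: Precondition P: x>709, i.e. old_x > 709
Step 2: Assignment gives x = old_x + 102, so old_x = x - 102
Step 3: Substitute into P: x - 102 > 709
Step 4: Simplify: x > 709+102 = 811

811


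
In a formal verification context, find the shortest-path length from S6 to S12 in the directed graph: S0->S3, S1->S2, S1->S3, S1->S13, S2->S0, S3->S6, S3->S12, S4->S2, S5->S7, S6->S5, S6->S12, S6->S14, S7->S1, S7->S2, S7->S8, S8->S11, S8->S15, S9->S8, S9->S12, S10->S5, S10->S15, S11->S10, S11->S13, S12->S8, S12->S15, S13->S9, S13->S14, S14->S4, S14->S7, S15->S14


BFS layer-by-layer from S6:
  dist 0: {S6}
  dist 1: {S5, S12, S14}
  -> S12 reached at distance 1
Shortest path length = 1

1


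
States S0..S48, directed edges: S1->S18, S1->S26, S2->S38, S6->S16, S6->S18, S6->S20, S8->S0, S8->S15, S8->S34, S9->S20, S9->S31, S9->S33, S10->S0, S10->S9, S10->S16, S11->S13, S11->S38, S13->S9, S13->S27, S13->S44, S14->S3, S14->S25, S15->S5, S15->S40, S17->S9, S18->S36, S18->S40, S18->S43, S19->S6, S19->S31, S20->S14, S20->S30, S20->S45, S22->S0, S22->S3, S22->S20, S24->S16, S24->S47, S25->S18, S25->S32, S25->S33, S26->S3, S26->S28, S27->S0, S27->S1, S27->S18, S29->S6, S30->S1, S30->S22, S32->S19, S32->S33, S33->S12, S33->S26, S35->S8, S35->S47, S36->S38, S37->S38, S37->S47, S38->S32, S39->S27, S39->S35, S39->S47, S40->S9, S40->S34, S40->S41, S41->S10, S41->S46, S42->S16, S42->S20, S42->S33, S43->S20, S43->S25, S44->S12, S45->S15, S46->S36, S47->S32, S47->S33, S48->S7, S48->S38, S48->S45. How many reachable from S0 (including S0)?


BFS from S0:
  layer 0: {S0}
Reachable set: {S0}
Count = 1

1


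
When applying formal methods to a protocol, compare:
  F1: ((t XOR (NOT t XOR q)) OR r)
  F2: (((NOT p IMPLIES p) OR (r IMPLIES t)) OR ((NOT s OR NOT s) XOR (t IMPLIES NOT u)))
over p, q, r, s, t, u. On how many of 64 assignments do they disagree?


F1 = ((t XOR (NOT t XOR q)) OR r)
F2 = (((NOT p IMPLIES p) OR (r IMPLIES t)) OR ((NOT s OR NOT s) XOR (t IMPLIES NOT u)))
Evaluate both on each of 64 rows (bits = p,q,r,s,t,u):
  row 0 [000000]: F1=1 F2=1 -> 0
  row 1 [000001]: F1=1 F2=1 -> 0
  row 2 [000010]: F1=1 F2=1 -> 0
  row 3 [000011]: F1=1 F2=1 -> 0
  row 4 [000100]: F1=1 F2=1 -> 0
  (every remaining row is evaluated the same way; all 64 results are listed next)
Full result column, 8 rows per line (p,q,r fixed per line; s,t,u runs 000..111 left to right):
  rows 0-7 [p,q,r=000]: 00000000  (ones: 0)
  rows 8-15 [p,q,r=001]: 11000000  (ones: 2)
  rows 16-23 [p,q,r=010]: 11111111  (ones: 8)
  rows 24-31 [p,q,r=011]: 11000000  (ones: 2)
  rows 32-39 [p,q,r=100]: 00000000  (ones: 0)
  rows 40-47 [p,q,r=101]: 00000000  (ones: 0)
  rows 48-55 [p,q,r=110]: 11111111  (ones: 8)
  rows 56-63 [p,q,r=111]: 00000000  (ones: 0)
Disagreements = 0+2+8+2+0+0+8+0 = 20

20


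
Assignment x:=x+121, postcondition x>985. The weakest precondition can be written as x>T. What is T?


Formula: wp(x:=E, P) = P[E/x] (substitute E for x in postcondition)
Step 1: Postcondition: x>985
Step 2: Substitute x+121 for x: x+121>985
Step 3: Solve for x: x > 985-121 = 864

864


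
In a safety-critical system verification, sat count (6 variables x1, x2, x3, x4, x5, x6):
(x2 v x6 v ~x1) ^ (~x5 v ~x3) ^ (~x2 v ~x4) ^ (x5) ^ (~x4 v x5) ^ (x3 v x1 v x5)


CNF with 6 clauses over 6 vars (64 assignments).
An assignment satisfies CNF iff every clause has >=1 true literal.
Check each row (bits = x1,x2,x3,x4,x5,x6; clause T/F shown):
  row 0 [000000]: clauses=TTTFTF -> 0
  row 1 [000001]: clauses=TTTFTF -> 0
  row 2 [000010]: clauses=TTTTTT -> 1
  row 3 [000011]: clauses=TTTTTT -> 1
  row 4 [000100]: clauses=TTTFFF -> 0
  (every remaining row is evaluated the same way; all 64 results are listed next)
Full result column, 8 rows per line (x1,x2,x3 fixed per line; x4,x5,x6 runs 000..111 left to right):
  rows 0-7 [x1,x2,x3=000]: 00110011  (ones: 4)
  rows 8-15 [x1,x2,x3=001]: 00000000  (ones: 0)
  rows 16-23 [x1,x2,x3=010]: 00110000  (ones: 2)
  rows 24-31 [x1,x2,x3=011]: 00000000  (ones: 0)
  rows 32-39 [x1,x2,x3=100]: 00010001  (ones: 2)
  rows 40-47 [x1,x2,x3=101]: 00000000  (ones: 0)
  rows 48-55 [x1,x2,x3=110]: 00110000  (ones: 2)
  rows 56-63 [x1,x2,x3=111]: 00000000  (ones: 0)
Satisfying assignments = 4+0+2+0+2+0+2+0 = 10

10


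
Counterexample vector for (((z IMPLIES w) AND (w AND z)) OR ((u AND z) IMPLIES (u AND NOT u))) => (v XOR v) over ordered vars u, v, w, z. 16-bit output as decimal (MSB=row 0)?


F1 = (((z IMPLIES w) AND (w AND z)) OR ((u AND z) IMPLIES (u AND NOT u)))
F2 = (v XOR v)
Counterexample to F1=>F2 is where F1=1 and F2=0.
Evaluate each row (bits = u,v,w,z, MSB first):
  row 0 [0000]: F1=1 F2=0 -> F1&~F2 -> 1
  row 1 [0001]: F1=1 F2=0 -> F1&~F2 -> 1
  row 2 [0010]: F1=1 F2=0 -> F1&~F2 -> 1
  row 3 [0011]: F1=1 F2=0 -> F1&~F2 -> 1
  row 4 [0100]: F1=1 F2=0 -> F1&~F2 -> 1
  row 5 [0101]: F1=1 F2=0 -> F1&~F2 -> 1
  row 6 [0110]: F1=1 F2=0 -> F1&~F2 -> 1
  row 7 [0111]: F1=1 F2=0 -> F1&~F2 -> 1
  row 8 [1000]: F1=1 F2=0 -> F1&~F2 -> 1
  row 9 [1001]: F1=0 F2=0 -> F1&~F2 -> 0
  row 10 [1010]: F1=1 F2=0 -> F1&~F2 -> 1
  row 11 [1011]: F1=1 F2=0 -> F1&~F2 -> 1
  row 12 [1100]: F1=1 F2=0 -> F1&~F2 -> 1
  row 13 [1101]: F1=0 F2=0 -> F1&~F2 -> 0
  row 14 [1110]: F1=1 F2=0 -> F1&~F2 -> 1
  row 15 [1111]: F1=1 F2=0 -> F1&~F2 -> 1
Full result column, 4 rows per line (u,v fixed per line; w,z runs 00..11 left to right):
  rows 0-3 [u,v=00]: 1111  = hex F
  rows 4-7 [u,v=01]: 1111  = hex F
  rows 8-11 [u,v=10]: 1011  = hex B
  rows 12-15 [u,v=11]: 1011  = hex B
Counterexample vector (row 0 .. row 15) = 1111111110111011
Output column grouped in 4s = 1111 1111 1011 1011 = 0xFFBB
Convert to decimal digit by digit (value = value*16 + digit):
  F -> 15
  15*16 + 15 (F) = 255
  255*16 + 11 (B) = 4091
  4091*16 + 11 (B) = 65467
Decimal = 65467

65467


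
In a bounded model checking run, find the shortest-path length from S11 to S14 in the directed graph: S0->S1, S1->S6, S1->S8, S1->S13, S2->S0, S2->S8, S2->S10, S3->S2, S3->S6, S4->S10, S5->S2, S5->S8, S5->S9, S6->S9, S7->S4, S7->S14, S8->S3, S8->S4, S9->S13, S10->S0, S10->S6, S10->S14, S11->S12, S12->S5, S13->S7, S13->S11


BFS layer-by-layer from S11:
  dist 0: {S11}
  dist 1: {S12}
  dist 2: {S5}
  dist 3: {S2, S8, S9}
  dist 4: {S0, S3, S4, S10, S13}
  dist 5: {S1, S6, S7, S14}
  -> S14 reached at distance 5
Shortest path length = 5

5


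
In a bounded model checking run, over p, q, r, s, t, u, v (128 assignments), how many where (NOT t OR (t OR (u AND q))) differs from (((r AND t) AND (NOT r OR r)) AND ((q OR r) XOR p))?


F1 = (NOT t OR (t OR (u AND q)))
F2 = (((r AND t) AND (NOT r OR r)) AND ((q OR r) XOR p))
Evaluate both on each of 128 rows (bits = p,q,r,s,t,u,v):
  row 0 [0000000]: F1=1 F2=0 (differ) -> 1
  row 1 [0000001]: F1=1 F2=0 (differ) -> 1
  row 2 [0000010]: F1=1 F2=0 (differ) -> 1
  row 3 [0000011]: F1=1 F2=0 (differ) -> 1
  row 4 [0000100]: F1=1 F2=0 (differ) -> 1
  (every remaining row is evaluated the same way; all 128 results are listed next)
Full result column, 8 rows per line (p,q,r,s fixed per line; t,u,v runs 000..111 left to right):
  rows 0-7 [p,q,r,s=0000]: 11111111  (ones: 8)
  rows 8-15 [p,q,r,s=0001]: 11111111  (ones: 8)
  rows 16-23 [p,q,r,s=0010]: 11110000  (ones: 4)
  rows 24-31 [p,q,r,s=0011]: 11110000  (ones: 4)
  rows 32-39 [p,q,r,s=0100]: 11111111  (ones: 8)
  rows 40-47 [p,q,r,s=0101]: 11111111  (ones: 8)
  rows 48-55 [p,q,r,s=0110]: 11110000  (ones: 4)
  rows 56-63 [p,q,r,s=0111]: 11110000  (ones: 4)
  rows 64-71 [p,q,r,s=1000]: 11111111  (ones: 8)
  rows 72-79 [p,q,r,s=1001]: 11111111  (ones: 8)
  rows 80-87 [p,q,r,s=1010]: 11111111  (ones: 8)
  rows 88-95 [p,q,r,s=1011]: 11111111  (ones: 8)
  rows 96-103 [p,q,r,s=1100]: 11111111  (ones: 8)
  rows 104-111 [p,q,r,s=1101]: 11111111  (ones: 8)
  rows 112-119 [p,q,r,s=1110]: 11111111  (ones: 8)
  rows 120-127 [p,q,r,s=1111]: 11111111  (ones: 8)
Disagreements = 8+8+4+4+8+8+4+4+8+8+8+8+8+8+8+8 = 112

112


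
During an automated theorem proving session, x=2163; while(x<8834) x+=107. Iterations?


Step 1: x goes from 2163 toward 8834 by 107; the body runs while x<8834, so iterations = ceil((bound-start)/step)
Step 2: Distance=6671
Step 3: ceil(6671/107)=63

63


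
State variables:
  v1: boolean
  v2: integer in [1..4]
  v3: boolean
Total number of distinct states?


State space = product of domain sizes of all variables.
Domain sizes:
  v1 (boolean): 2
  v2 (integer in [1..4]): 4
  v3 (boolean): 2
Product = 2 * 4 * 2 = 16

16


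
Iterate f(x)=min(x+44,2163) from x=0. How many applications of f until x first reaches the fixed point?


Step 1: x=0, cap=2163, increment=44
Step 2: x grows by 44 each step until capped at 2163; fixed point is x=2163
Step 3: iterations = ceil(2163/44) = 50

50


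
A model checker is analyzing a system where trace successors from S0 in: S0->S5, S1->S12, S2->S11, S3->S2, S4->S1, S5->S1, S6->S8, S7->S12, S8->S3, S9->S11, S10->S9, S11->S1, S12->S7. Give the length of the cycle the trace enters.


Trace from S0 until a state repeats:
  S0 -> S5 -> S1 -> S12 -> S7 -> S12
S12 first seen at step 3, revisited at step 5.
Cycle length = 5 - 3 = 2

2


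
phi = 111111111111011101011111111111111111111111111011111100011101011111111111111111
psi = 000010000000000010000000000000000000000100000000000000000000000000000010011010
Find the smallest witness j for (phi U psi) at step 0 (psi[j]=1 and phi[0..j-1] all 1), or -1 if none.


(phi U psi) at 0: need smallest j with psi[j]=1 and phi[i]=1 for all i in [0,j).
Scan from step 0:
  step 0: phi=1, psi=0 -> continue
  step 1: phi=1, psi=0 -> continue
  step 2: phi=1, psi=0 -> continue
  step 3: phi=1, psi=0 -> continue
  step 4: psi=1 and phi held for [0,4) -> witness found
Witness step = 4

4


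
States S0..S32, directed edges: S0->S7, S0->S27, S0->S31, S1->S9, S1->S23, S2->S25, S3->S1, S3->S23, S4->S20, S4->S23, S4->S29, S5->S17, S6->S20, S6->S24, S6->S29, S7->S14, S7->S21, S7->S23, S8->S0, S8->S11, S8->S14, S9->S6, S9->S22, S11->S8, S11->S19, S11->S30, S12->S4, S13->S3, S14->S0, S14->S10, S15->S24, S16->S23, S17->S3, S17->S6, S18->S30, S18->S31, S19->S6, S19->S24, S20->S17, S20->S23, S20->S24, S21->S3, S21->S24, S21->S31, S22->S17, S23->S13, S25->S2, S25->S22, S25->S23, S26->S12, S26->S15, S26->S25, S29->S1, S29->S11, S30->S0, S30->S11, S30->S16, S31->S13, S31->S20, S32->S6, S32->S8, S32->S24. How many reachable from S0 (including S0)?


BFS from S0:
  layer 0: {S0}
  layer 1: {S7, S27, S31}
  layer 2: {S13, S14, S20, S21, S23}
  layer 3: {S3, S10, S17, S24}
  layer 4: {S1, S6}
  layer 5: {S9, S29}
  layer 6: {S11, S22}
  layer 7: {S8, S19, S30}
  layer 8: {S16}
Reachable set: {S0, S1, S3, S6, S7, S8, S9, S10, S11, S13, S14, S16, S17, S19, S20, S21, S22, S23, S24, S27, S29, S30, S31}
Count = 23

23


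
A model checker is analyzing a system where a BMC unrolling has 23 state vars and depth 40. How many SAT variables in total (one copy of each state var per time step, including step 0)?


BMC unrolls to depth k, creating one copy of each state var for steps 0..k.
Step count = 40 + 1 = 41 (steps 0 through 40)
Vars per step = 23
Total = 23 * 41 = 943

943


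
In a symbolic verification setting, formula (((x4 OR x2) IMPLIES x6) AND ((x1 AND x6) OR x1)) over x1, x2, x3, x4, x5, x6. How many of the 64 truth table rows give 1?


Formula: (((x4 OR x2) IMPLIES x6) AND ((x1 AND x6) OR x1)) over 6 vars (64 rows)
Evaluate each row (x1, x2, x3, x4, x5, x6 as bits, MSB first):
  row 0 [000000]: (((0 OR 0) IMPLIES 0) AND ((0 AND 0) OR 0)) -> 0
  row 1 [000001]: (((0 OR 0) IMPLIES 1) AND ((0 AND 1) OR 0)) -> 0
  row 2 [000010]: (((0 OR 0) IMPLIES 0) AND ((0 AND 0) OR 0)) -> 0
  row 3 [000011]: (((0 OR 0) IMPLIES 1) AND ((0 AND 1) OR 0)) -> 0
  row 4 [000100]: (((1 OR 0) IMPLIES 0) AND ((0 AND 0) OR 0)) -> 0
  (every remaining row is evaluated the same way; all 64 results are listed next)
Full result column, 8 rows per line (x1,x2,x3 fixed per line; x4,x5,x6 runs 000..111 left to right):
  rows 0-7 [x1,x2,x3=000]: 00000000  (ones: 0)
  rows 8-15 [x1,x2,x3=001]: 00000000  (ones: 0)
  rows 16-23 [x1,x2,x3=010]: 00000000  (ones: 0)
  rows 24-31 [x1,x2,x3=011]: 00000000  (ones: 0)
  rows 32-39 [x1,x2,x3=100]: 11110101  (ones: 6)
  rows 40-47 [x1,x2,x3=101]: 11110101  (ones: 6)
  rows 48-55 [x1,x2,x3=110]: 01010101  (ones: 4)
  rows 56-63 [x1,x2,x3=111]: 01010101  (ones: 4)
Count of 1-rows = 0+0+0+0+6+6+4+4 = 20

20


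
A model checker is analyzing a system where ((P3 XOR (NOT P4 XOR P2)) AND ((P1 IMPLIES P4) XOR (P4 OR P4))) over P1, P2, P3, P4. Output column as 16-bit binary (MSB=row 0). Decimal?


Formula: ((P3 XOR (NOT P4 XOR P2)) AND ((P1 IMPLIES P4) XOR (P4 OR P4))) over P1, P2, P3, P4 (16 rows)
Evaluate each row (bits = P1,P2,P3,P4, MSB first):
  row 0 [0000]: ((0 XOR (NOT 0 XOR 0)) AND ((0 IMPLIES 0) XOR (0 OR 0))) -> 1
  row 1 [0001]: ((0 XOR (NOT 1 XOR 0)) AND ((0 IMPLIES 1) XOR (1 OR 1))) -> 0
  row 2 [0010]: ((1 XOR (NOT 0 XOR 0)) AND ((0 IMPLIES 0) XOR (0 OR 0))) -> 0
  row 3 [0011]: ((1 XOR (NOT 1 XOR 0)) AND ((0 IMPLIES 1) XOR (1 OR 1))) -> 0
  row 4 [0100]: ((0 XOR (NOT 0 XOR 1)) AND ((0 IMPLIES 0) XOR (0 OR 0))) -> 0
  row 5 [0101]: ((0 XOR (NOT 1 XOR 1)) AND ((0 IMPLIES 1) XOR (1 OR 1))) -> 0
  row 6 [0110]: ((1 XOR (NOT 0 XOR 1)) AND ((0 IMPLIES 0) XOR (0 OR 0))) -> 1
  row 7 [0111]: ((1 XOR (NOT 1 XOR 1)) AND ((0 IMPLIES 1) XOR (1 OR 1))) -> 0
  row 8 [1000]: ((0 XOR (NOT 0 XOR 0)) AND ((1 IMPLIES 0) XOR (0 OR 0))) -> 0
  row 9 [1001]: ((0 XOR (NOT 1 XOR 0)) AND ((1 IMPLIES 1) XOR (1 OR 1))) -> 0
  row 10 [1010]: ((1 XOR (NOT 0 XOR 0)) AND ((1 IMPLIES 0) XOR (0 OR 0))) -> 0
  row 11 [1011]: ((1 XOR (NOT 1 XOR 0)) AND ((1 IMPLIES 1) XOR (1 OR 1))) -> 0
  row 12 [1100]: ((0 XOR (NOT 0 XOR 1)) AND ((1 IMPLIES 0) XOR (0 OR 0))) -> 0
  row 13 [1101]: ((0 XOR (NOT 1 XOR 1)) AND ((1 IMPLIES 1) XOR (1 OR 1))) -> 0
  row 14 [1110]: ((1 XOR (NOT 0 XOR 1)) AND ((1 IMPLIES 0) XOR (0 OR 0))) -> 0
  row 15 [1111]: ((1 XOR (NOT 1 XOR 1)) AND ((1 IMPLIES 1) XOR (1 OR 1))) -> 0
Full result column, 4 rows per line (P1,P2 fixed per line; P3,P4 runs 00..11 left to right):
  rows 0-3 [P1,P2=00]: 1000  = hex 8
  rows 4-7 [P1,P2=01]: 0010  = hex 2
  rows 8-11 [P1,P2=10]: 0000  = hex 0
  rows 12-15 [P1,P2=11]: 0000  = hex 0
Output column (row 0 .. row 15) = 1000001000000000
Output column grouped in 4s = 1000 0010 0000 0000 = 0x8200
Convert to decimal digit by digit (value = value*16 + digit):
  8 -> 8
  8*16 + 2 = 130
  130*16 + 0 = 2080
  2080*16 + 0 = 33280
Decimal = 33280

33280


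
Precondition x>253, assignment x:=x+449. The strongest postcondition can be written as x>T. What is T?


Formula: sp(P, x:=E) = exists old_x. (x = E[old_x/x]) AND P[old_x/x] (old_x is the value of x before the assignment; eliminate old_x by solving x = E[old_x/x] for old_x)
Step 1: Precondition P: x>253, i.e. old_x > 253
Step 2: Assignment gives x = old_x + 449, so old_x = x - 449
Step 3: Substitute into P: x - 449 > 253
Step 4: Simplify: x > 253+449 = 702

702


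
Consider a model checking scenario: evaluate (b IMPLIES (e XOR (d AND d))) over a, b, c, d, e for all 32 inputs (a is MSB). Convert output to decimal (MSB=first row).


Formula: (b IMPLIES (e XOR (d AND d))) over a, b, c, d, e (32 rows)
Evaluate each row (bits = a,b,c,d,e, MSB first):
  row 0 [00000]: (0 IMPLIES (0 XOR (0 AND 0))) -> 1
  row 1 [00001]: (0 IMPLIES (1 XOR (0 AND 0))) -> 1
  row 2 [00010]: (0 IMPLIES (0 XOR (1 AND 1))) -> 1
  row 3 [00011]: (0 IMPLIES (1 XOR (1 AND 1))) -> 1
  row 4 [00100]: (0 IMPLIES (0 XOR (0 AND 0))) -> 1
  row 5 [00101]: (0 IMPLIES (1 XOR (0 AND 0))) -> 1
  row 6 [00110]: (0 IMPLIES (0 XOR (1 AND 1))) -> 1
  row 7 [00111]: (0 IMPLIES (1 XOR (1 AND 1))) -> 1
  row 8 [01000]: (1 IMPLIES (0 XOR (0 AND 0))) -> 0
  row 9 [01001]: (1 IMPLIES (1 XOR (0 AND 0))) -> 1
  row 10 [01010]: (1 IMPLIES (0 XOR (1 AND 1))) -> 1
  row 11 [01011]: (1 IMPLIES (1 XOR (1 AND 1))) -> 0
  row 12 [01100]: (1 IMPLIES (0 XOR (0 AND 0))) -> 0
  row 13 [01101]: (1 IMPLIES (1 XOR (0 AND 0))) -> 1
  row 14 [01110]: (1 IMPLIES (0 XOR (1 AND 1))) -> 1
  row 15 [01111]: (1 IMPLIES (1 XOR (1 AND 1))) -> 0
  row 16 [10000]: (0 IMPLIES (0 XOR (0 AND 0))) -> 1
  row 17 [10001]: (0 IMPLIES (1 XOR (0 AND 0))) -> 1
  row 18 [10010]: (0 IMPLIES (0 XOR (1 AND 1))) -> 1
  row 19 [10011]: (0 IMPLIES (1 XOR (1 AND 1))) -> 1
  row 20 [10100]: (0 IMPLIES (0 XOR (0 AND 0))) -> 1
  row 21 [10101]: (0 IMPLIES (1 XOR (0 AND 0))) -> 1
  row 22 [10110]: (0 IMPLIES (0 XOR (1 AND 1))) -> 1
  row 23 [10111]: (0 IMPLIES (1 XOR (1 AND 1))) -> 1
  row 24 [11000]: (1 IMPLIES (0 XOR (0 AND 0))) -> 0
  row 25 [11001]: (1 IMPLIES (1 XOR (0 AND 0))) -> 1
  row 26 [11010]: (1 IMPLIES (0 XOR (1 AND 1))) -> 1
  row 27 [11011]: (1 IMPLIES (1 XOR (1 AND 1))) -> 0
  row 28 [11100]: (1 IMPLIES (0 XOR (0 AND 0))) -> 0
  row 29 [11101]: (1 IMPLIES (1 XOR (0 AND 0))) -> 1
  row 30 [11110]: (1 IMPLIES (0 XOR (1 AND 1))) -> 1
  row 31 [11111]: (1 IMPLIES (1 XOR (1 AND 1))) -> 0
Full result column, 4 rows per line (a,b,c fixed per line; d,e runs 00..11 left to right):
  rows 0-3 [a,b,c=000]: 1111  = hex F
  rows 4-7 [a,b,c=001]: 1111  = hex F
  rows 8-11 [a,b,c=010]: 0110  = hex 6
  rows 12-15 [a,b,c=011]: 0110  = hex 6
  rows 16-19 [a,b,c=100]: 1111  = hex F
  rows 20-23 [a,b,c=101]: 1111  = hex F
  rows 24-27 [a,b,c=110]: 0110  = hex 6
  rows 28-31 [a,b,c=111]: 0110  = hex 6
Output column (row 0 .. row 31) = 11111111011001101111111101100110
Output column grouped in 4s = 1111 1111 0110 0110 1111 1111 0110 0110 = 0xFF66FF66
Convert to decimal digit by digit (value = value*16 + digit):
  F -> 15
  15*16 + 15 (F) = 255
  255*16 + 6 = 4086
  4086*16 + 6 = 65382
  65382*16 + 15 (F) = 1046127
  1046127*16 + 15 (F) = 16738047
  16738047*16 + 6 = 267808758
  267808758*16 + 6 = 4284940134
Decimal = 4284940134

4284940134


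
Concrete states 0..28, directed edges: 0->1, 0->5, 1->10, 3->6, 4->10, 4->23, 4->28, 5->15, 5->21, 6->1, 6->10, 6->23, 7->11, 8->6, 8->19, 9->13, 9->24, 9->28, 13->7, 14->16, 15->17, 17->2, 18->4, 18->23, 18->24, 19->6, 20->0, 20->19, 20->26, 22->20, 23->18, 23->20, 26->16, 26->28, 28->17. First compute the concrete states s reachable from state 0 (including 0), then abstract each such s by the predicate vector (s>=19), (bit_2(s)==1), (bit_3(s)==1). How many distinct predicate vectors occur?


BFS from 0:
Concrete reachable: {0, 1, 2, 5, 10, 15, 17, 21}
Abstract via predicates (s>=19), (bit_2(s)==1), (bit_3(s)==1):
  (0,0,0) <- {0, 1, 2, 17}
  (0,0,1) <- {10}
  (0,1,0) <- {5}
  (0,1,1) <- {15}
  (1,1,0) <- {21}
Distinct abstract states = 5

5


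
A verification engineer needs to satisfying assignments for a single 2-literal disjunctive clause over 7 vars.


Step 1: Total=2^7=128
Step 2: Unsat when all 2 false: 2^5=32
Step 3: Sat=128-32=96

96


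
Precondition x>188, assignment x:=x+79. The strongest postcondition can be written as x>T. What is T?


Formula: sp(P, x:=E) = exists old_x. (x = E[old_x/x]) AND P[old_x/x] (old_x is the value of x before the assignment; eliminate old_x by solving x = E[old_x/x] for old_x)
Step 1: Precondition P: x>188, i.e. old_x > 188
Step 2: Assignment gives x = old_x + 79, so old_x = x - 79
Step 3: Substitute into P: x - 79 > 188
Step 4: Simplify: x > 188+79 = 267

267


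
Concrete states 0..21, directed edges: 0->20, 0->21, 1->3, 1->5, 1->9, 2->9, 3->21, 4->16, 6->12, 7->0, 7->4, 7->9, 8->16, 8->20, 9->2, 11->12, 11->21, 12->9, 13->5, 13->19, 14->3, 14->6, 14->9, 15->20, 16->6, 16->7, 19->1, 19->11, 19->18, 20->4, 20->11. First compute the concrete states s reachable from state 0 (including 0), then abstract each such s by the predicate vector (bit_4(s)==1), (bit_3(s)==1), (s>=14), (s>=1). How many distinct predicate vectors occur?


BFS from 0:
Concrete reachable: {0, 2, 4, 6, 7, 9, 11, 12, 16, 20, 21}
Abstract via predicates (bit_4(s)==1), (bit_3(s)==1), (s>=14), (s>=1):
  (0,0,0,0) <- {0}
  (0,0,0,1) <- {2, 4, 6, 7}
  (0,1,0,1) <- {9, 11, 12}
  (1,0,1,1) <- {16, 20, 21}
Distinct abstract states = 4

4


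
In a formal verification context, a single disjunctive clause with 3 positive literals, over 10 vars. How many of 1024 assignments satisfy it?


Step 1: Total=2^10=1024
Step 2: Unsat when all 3 false: 2^7=128
Step 3: Sat=1024-128=896

896


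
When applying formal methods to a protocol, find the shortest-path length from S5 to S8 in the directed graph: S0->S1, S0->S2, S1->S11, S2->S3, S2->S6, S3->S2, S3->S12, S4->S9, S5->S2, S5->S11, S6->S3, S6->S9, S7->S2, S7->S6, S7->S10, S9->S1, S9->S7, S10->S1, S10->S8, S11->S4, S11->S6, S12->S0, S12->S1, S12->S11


BFS layer-by-layer from S5:
  dist 0: {S5}
  dist 1: {S2, S11}
  dist 2: {S3, S4, S6}
  dist 3: {S9, S12}
  dist 4: {S0, S1, S7}
  dist 5: {S10}
  dist 6: {S8}
  -> S8 reached at distance 6
Shortest path length = 6

6


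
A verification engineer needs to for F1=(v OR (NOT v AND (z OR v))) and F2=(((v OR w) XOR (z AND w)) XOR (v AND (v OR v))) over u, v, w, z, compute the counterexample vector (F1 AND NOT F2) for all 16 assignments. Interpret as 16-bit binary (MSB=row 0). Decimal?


F1 = (v OR (NOT v AND (z OR v)))
F2 = (((v OR w) XOR (z AND w)) XOR (v AND (v OR v)))
Counterexample to F1=>F2 is where F1=1 and F2=0.
Evaluate each row (bits = u,v,w,z, MSB first):
  row 0 [0000]: F1=0 F2=0 -> F1&~F2 -> 0
  row 1 [0001]: F1=1 F2=0 -> F1&~F2 -> 1
  row 2 [0010]: F1=0 F2=1 -> F1&~F2 -> 0
  row 3 [0011]: F1=1 F2=0 -> F1&~F2 -> 1
  row 4 [0100]: F1=1 F2=0 -> F1&~F2 -> 1
  row 5 [0101]: F1=1 F2=0 -> F1&~F2 -> 1
  row 6 [0110]: F1=1 F2=0 -> F1&~F2 -> 1
  row 7 [0111]: F1=1 F2=1 -> F1&~F2 -> 0
  row 8 [1000]: F1=0 F2=0 -> F1&~F2 -> 0
  row 9 [1001]: F1=1 F2=0 -> F1&~F2 -> 1
  row 10 [1010]: F1=0 F2=1 -> F1&~F2 -> 0
  row 11 [1011]: F1=1 F2=0 -> F1&~F2 -> 1
  row 12 [1100]: F1=1 F2=0 -> F1&~F2 -> 1
  row 13 [1101]: F1=1 F2=0 -> F1&~F2 -> 1
  row 14 [1110]: F1=1 F2=0 -> F1&~F2 -> 1
  row 15 [1111]: F1=1 F2=1 -> F1&~F2 -> 0
Full result column, 4 rows per line (u,v fixed per line; w,z runs 00..11 left to right):
  rows 0-3 [u,v=00]: 0101  = hex 5
  rows 4-7 [u,v=01]: 1110  = hex E
  rows 8-11 [u,v=10]: 0101  = hex 5
  rows 12-15 [u,v=11]: 1110  = hex E
Counterexample vector (row 0 .. row 15) = 0101111001011110
Output column grouped in 4s = 0101 1110 0101 1110 = 0x5E5E
Convert to decimal digit by digit (value = value*16 + digit):
  5 -> 5
  5*16 + 14 (E) = 94
  94*16 + 5 = 1509
  1509*16 + 14 (E) = 24158
Decimal = 24158

24158


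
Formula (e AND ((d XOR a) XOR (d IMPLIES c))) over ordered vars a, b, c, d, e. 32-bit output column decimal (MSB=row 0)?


Formula: (e AND ((d XOR a) XOR (d IMPLIES c))) over a, b, c, d, e (32 rows)
Evaluate each row (bits = a,b,c,d,e, MSB first):
  row 0 [00000]: (0 AND ((0 XOR 0) XOR (0 IMPLIES 0))) -> 0
  row 1 [00001]: (1 AND ((0 XOR 0) XOR (0 IMPLIES 0))) -> 1
  row 2 [00010]: (0 AND ((1 XOR 0) XOR (1 IMPLIES 0))) -> 0
  row 3 [00011]: (1 AND ((1 XOR 0) XOR (1 IMPLIES 0))) -> 1
  row 4 [00100]: (0 AND ((0 XOR 0) XOR (0 IMPLIES 1))) -> 0
  row 5 [00101]: (1 AND ((0 XOR 0) XOR (0 IMPLIES 1))) -> 1
  row 6 [00110]: (0 AND ((1 XOR 0) XOR (1 IMPLIES 1))) -> 0
  row 7 [00111]: (1 AND ((1 XOR 0) XOR (1 IMPLIES 1))) -> 0
  row 8 [01000]: (0 AND ((0 XOR 0) XOR (0 IMPLIES 0))) -> 0
  row 9 [01001]: (1 AND ((0 XOR 0) XOR (0 IMPLIES 0))) -> 1
  row 10 [01010]: (0 AND ((1 XOR 0) XOR (1 IMPLIES 0))) -> 0
  row 11 [01011]: (1 AND ((1 XOR 0) XOR (1 IMPLIES 0))) -> 1
  row 12 [01100]: (0 AND ((0 XOR 0) XOR (0 IMPLIES 1))) -> 0
  row 13 [01101]: (1 AND ((0 XOR 0) XOR (0 IMPLIES 1))) -> 1
  row 14 [01110]: (0 AND ((1 XOR 0) XOR (1 IMPLIES 1))) -> 0
  row 15 [01111]: (1 AND ((1 XOR 0) XOR (1 IMPLIES 1))) -> 0
  row 16 [10000]: (0 AND ((0 XOR 1) XOR (0 IMPLIES 0))) -> 0
  row 17 [10001]: (1 AND ((0 XOR 1) XOR (0 IMPLIES 0))) -> 0
  row 18 [10010]: (0 AND ((1 XOR 1) XOR (1 IMPLIES 0))) -> 0
  row 19 [10011]: (1 AND ((1 XOR 1) XOR (1 IMPLIES 0))) -> 0
  row 20 [10100]: (0 AND ((0 XOR 1) XOR (0 IMPLIES 1))) -> 0
  row 21 [10101]: (1 AND ((0 XOR 1) XOR (0 IMPLIES 1))) -> 0
  row 22 [10110]: (0 AND ((1 XOR 1) XOR (1 IMPLIES 1))) -> 0
  row 23 [10111]: (1 AND ((1 XOR 1) XOR (1 IMPLIES 1))) -> 1
  row 24 [11000]: (0 AND ((0 XOR 1) XOR (0 IMPLIES 0))) -> 0
  row 25 [11001]: (1 AND ((0 XOR 1) XOR (0 IMPLIES 0))) -> 0
  row 26 [11010]: (0 AND ((1 XOR 1) XOR (1 IMPLIES 0))) -> 0
  row 27 [11011]: (1 AND ((1 XOR 1) XOR (1 IMPLIES 0))) -> 0
  row 28 [11100]: (0 AND ((0 XOR 1) XOR (0 IMPLIES 1))) -> 0
  row 29 [11101]: (1 AND ((0 XOR 1) XOR (0 IMPLIES 1))) -> 0
  row 30 [11110]: (0 AND ((1 XOR 1) XOR (1 IMPLIES 1))) -> 0
  row 31 [11111]: (1 AND ((1 XOR 1) XOR (1 IMPLIES 1))) -> 1
Full result column, 4 rows per line (a,b,c fixed per line; d,e runs 00..11 left to right):
  rows 0-3 [a,b,c=000]: 0101  = hex 5
  rows 4-7 [a,b,c=001]: 0100  = hex 4
  rows 8-11 [a,b,c=010]: 0101  = hex 5
  rows 12-15 [a,b,c=011]: 0100  = hex 4
  rows 16-19 [a,b,c=100]: 0000  = hex 0
  rows 20-23 [a,b,c=101]: 0001  = hex 1
  rows 24-27 [a,b,c=110]: 0000  = hex 0
  rows 28-31 [a,b,c=111]: 0001  = hex 1
Output column (row 0 .. row 31) = 01010100010101000000000100000001
Output column grouped in 4s = 0101 0100 0101 0100 0000 0001 0000 0001 = 0x54540101
Convert to decimal digit by digit (value = value*16 + digit):
  5 -> 5
  5*16 + 4 = 84
  84*16 + 5 = 1349
  1349*16 + 4 = 21588
  21588*16 + 0 = 345408
  345408*16 + 1 = 5526529
  5526529*16 + 0 = 88424464
  88424464*16 + 1 = 1414791425
Decimal = 1414791425

1414791425


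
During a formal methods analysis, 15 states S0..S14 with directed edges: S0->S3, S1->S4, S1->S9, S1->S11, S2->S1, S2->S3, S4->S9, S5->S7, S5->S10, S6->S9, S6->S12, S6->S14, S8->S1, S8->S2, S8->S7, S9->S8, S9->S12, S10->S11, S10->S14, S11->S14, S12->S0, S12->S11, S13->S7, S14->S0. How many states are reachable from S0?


BFS from S0:
  layer 0: {S0}
  layer 1: {S3}
Reachable set: {S0, S3}
Count = 2

2


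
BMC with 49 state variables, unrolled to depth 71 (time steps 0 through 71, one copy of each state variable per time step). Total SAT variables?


BMC unrolls to depth k, creating one copy of each state var for steps 0..k.
Step count = 71 + 1 = 72 (steps 0 through 71)
Vars per step = 49
Total = 49 * 72 = 3528

3528


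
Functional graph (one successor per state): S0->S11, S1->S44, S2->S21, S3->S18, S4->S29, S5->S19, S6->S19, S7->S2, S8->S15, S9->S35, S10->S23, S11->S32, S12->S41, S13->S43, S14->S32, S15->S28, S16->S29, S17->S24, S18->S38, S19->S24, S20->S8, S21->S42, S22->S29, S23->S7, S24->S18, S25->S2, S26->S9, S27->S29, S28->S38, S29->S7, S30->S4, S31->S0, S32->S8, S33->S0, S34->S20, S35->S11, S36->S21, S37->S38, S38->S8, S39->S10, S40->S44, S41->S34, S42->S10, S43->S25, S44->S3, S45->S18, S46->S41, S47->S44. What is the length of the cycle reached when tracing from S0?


Trace from S0 until a state repeats:
  S0 -> S11 -> S32 -> S8 -> S15 -> S28 -> S38 -> S8
S8 first seen at step 3, revisited at step 7.
Cycle length = 7 - 3 = 4

4


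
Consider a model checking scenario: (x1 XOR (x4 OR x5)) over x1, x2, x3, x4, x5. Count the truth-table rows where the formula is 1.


Formula: (x1 XOR (x4 OR x5)) over 5 vars (32 rows)
Evaluate each row (x1, x2, x3, x4, x5 as bits, MSB first):
  row 0 [00000]: (0 XOR (0 OR 0)) -> 0
  row 1 [00001]: (0 XOR (0 OR 1)) -> 1
  row 2 [00010]: (0 XOR (1 OR 0)) -> 1
  row 3 [00011]: (0 XOR (1 OR 1)) -> 1
  row 4 [00100]: (0 XOR (0 OR 0)) -> 0
  row 5 [00101]: (0 XOR (0 OR 1)) -> 1
  row 6 [00110]: (0 XOR (1 OR 0)) -> 1
  row 7 [00111]: (0 XOR (1 OR 1)) -> 1
  row 8 [01000]: (0 XOR (0 OR 0)) -> 0
  row 9 [01001]: (0 XOR (0 OR 1)) -> 1
  row 10 [01010]: (0 XOR (1 OR 0)) -> 1
  row 11 [01011]: (0 XOR (1 OR 1)) -> 1
  row 12 [01100]: (0 XOR (0 OR 0)) -> 0
  row 13 [01101]: (0 XOR (0 OR 1)) -> 1
  row 14 [01110]: (0 XOR (1 OR 0)) -> 1
  row 15 [01111]: (0 XOR (1 OR 1)) -> 1
  row 16 [10000]: (1 XOR (0 OR 0)) -> 1
  row 17 [10001]: (1 XOR (0 OR 1)) -> 0
  row 18 [10010]: (1 XOR (1 OR 0)) -> 0
  row 19 [10011]: (1 XOR (1 OR 1)) -> 0
  row 20 [10100]: (1 XOR (0 OR 0)) -> 1
  row 21 [10101]: (1 XOR (0 OR 1)) -> 0
  row 22 [10110]: (1 XOR (1 OR 0)) -> 0
  row 23 [10111]: (1 XOR (1 OR 1)) -> 0
  row 24 [11000]: (1 XOR (0 OR 0)) -> 1
  row 25 [11001]: (1 XOR (0 OR 1)) -> 0
  row 26 [11010]: (1 XOR (1 OR 0)) -> 0
  row 27 [11011]: (1 XOR (1 OR 1)) -> 0
  row 28 [11100]: (1 XOR (0 OR 0)) -> 1
  row 29 [11101]: (1 XOR (0 OR 1)) -> 0
  row 30 [11110]: (1 XOR (1 OR 0)) -> 0
  row 31 [11111]: (1 XOR (1 OR 1)) -> 0
Full result column, 8 rows per line (x1,x2 fixed per line; x3,x4,x5 runs 000..111 left to right):
  rows 0-7 [x1,x2=00]: 01110111  (ones: 6)
  rows 8-15 [x1,x2=01]: 01110111  (ones: 6)
  rows 16-23 [x1,x2=10]: 10001000  (ones: 2)
  rows 24-31 [x1,x2=11]: 10001000  (ones: 2)
Count of 1-rows = 6+6+2+2 = 16

16
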